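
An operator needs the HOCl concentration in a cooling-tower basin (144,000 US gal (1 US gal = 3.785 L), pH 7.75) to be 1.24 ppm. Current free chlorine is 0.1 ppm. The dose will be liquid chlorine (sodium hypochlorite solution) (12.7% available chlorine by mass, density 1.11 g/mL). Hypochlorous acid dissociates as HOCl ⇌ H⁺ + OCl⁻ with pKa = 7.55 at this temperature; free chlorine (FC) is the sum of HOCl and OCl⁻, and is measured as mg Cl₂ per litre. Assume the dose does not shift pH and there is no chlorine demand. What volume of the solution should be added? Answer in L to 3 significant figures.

12.0 L

Volume: 144,000 US gal × 3.785 L/gal = 545,040 L.
[OCl⁻]/[HOCl] = 10^(pH − pKa) = 10^(7.75 − 7.55) = 1.585; fraction as HOCl = 1/(1 + 1.585) = 0.3869.
Free chlorine required for 1.24 ppm HOCl: 1.24 / 0.3869 = 3.205 ppm.
FC to add: 3.205 − 0.1 = 3.105 mg/L as Cl₂.
Cl₂ equivalent: 3.105 mg/L × 545,040 L = 1692 g.
Product at 12.7% available Cl: 1692 / 0.127 = 13,330 g.
Volume: 13,330 g ÷ 1.11 g/mL = 12,010 mL.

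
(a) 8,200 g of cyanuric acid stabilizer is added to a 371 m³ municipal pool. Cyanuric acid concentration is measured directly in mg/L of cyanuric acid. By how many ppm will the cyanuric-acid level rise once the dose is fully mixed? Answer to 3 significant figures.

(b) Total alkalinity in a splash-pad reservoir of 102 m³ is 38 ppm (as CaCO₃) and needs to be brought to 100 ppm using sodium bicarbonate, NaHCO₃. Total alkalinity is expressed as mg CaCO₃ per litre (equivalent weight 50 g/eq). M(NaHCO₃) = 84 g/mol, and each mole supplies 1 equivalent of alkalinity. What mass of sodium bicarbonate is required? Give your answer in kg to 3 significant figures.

(a) Volume: 371 m³ = 371,000 L.
(a) Rise: 8,200 g / 371,000 L × 1000 = 22.1 mg/L.

(b) Volume: 102 m³ = 102,000 L.
(b) Alkalinity to add: (100 − 38) = 62 mg/L as CaCO₃ × 102,000 L = 6324 g as CaCO₃.
(b) Equivalents: 6324 g ÷ 50 g/eq = 126.5 eq.
(b) NaHCO₃ supplies 1 eq per mole → 126.5 mol.
(b) Mass: 126.5 mol × 84 g/mol = 10,620 g.

(a) 22.1 ppm; (b) 10.6 kg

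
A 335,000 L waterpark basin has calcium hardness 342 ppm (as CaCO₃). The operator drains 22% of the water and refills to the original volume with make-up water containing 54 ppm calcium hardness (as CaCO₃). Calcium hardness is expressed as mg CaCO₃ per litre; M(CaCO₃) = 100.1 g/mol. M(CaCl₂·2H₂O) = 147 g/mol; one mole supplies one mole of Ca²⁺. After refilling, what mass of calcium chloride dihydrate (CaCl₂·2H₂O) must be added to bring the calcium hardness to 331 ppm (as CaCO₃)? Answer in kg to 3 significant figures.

25.8 kg

After draining 22% and refilling: 342 × 0.78 + 54 × 0.22 = 278.64 ppm.
Deficit to target: 331 − 278.64 = 52.36 mg/L.
As CaCO₃: 52.36 mg/L × 335,000 L = 17,540 g; ÷ 100.1 = 175.2 mol Ca²⁺.
Mass: 175.2 × 147 = 25,760 g.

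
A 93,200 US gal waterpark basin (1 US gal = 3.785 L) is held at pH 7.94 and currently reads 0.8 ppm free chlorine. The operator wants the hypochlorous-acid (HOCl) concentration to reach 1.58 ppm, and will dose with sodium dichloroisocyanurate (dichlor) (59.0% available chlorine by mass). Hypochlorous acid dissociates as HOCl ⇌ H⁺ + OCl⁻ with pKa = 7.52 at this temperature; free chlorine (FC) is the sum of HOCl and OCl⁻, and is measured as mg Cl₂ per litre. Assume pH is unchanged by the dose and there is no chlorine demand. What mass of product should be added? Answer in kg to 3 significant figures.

2.95 kg

Volume: 93,200 US gal × 3.785 L/gal = 352,762 L.
[OCl⁻]/[HOCl] = 10^(pH − pKa) = 10^(7.94 − 7.52) = 2.63; fraction as HOCl = 1/(1 + 2.63) = 0.2755.
Free chlorine required for 1.58 ppm HOCl: 1.58 / 0.2755 = 5.736 ppm.
FC to add: 5.736 − 0.8 = 4.936 mg/L as Cl₂.
Cl₂ equivalent: 4.936 mg/L × 352,762 L = 1741 g.
Product at 59.0% available Cl: 1741 / 0.59 = 2951 g.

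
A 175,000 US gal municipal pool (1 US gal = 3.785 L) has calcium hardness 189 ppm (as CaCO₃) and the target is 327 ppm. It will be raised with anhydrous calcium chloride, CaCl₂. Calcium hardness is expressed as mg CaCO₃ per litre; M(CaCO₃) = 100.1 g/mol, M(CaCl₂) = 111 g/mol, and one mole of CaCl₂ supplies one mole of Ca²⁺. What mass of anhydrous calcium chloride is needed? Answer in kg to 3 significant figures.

Volume: 175,000 US gal × 3.785 L/gal = 662,375 L.
Hardness to add: (327 − 189) = 138 mg/L as CaCO₃ × 662,375 L = 91,410 g as CaCO₃.
Moles of Ca²⁺ (1 mol Ca²⁺ ≡ 1 mol CaCO₃): 91,410 / 100.1 g/mol = 913.2 mol.
Mass of CaCl₂: 913.2 × 111 = 101,400 g.

101 kg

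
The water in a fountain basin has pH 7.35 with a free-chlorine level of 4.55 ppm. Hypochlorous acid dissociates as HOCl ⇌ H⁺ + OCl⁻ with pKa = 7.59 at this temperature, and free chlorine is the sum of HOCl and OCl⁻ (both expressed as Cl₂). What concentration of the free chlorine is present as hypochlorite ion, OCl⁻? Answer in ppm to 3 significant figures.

1.66 ppm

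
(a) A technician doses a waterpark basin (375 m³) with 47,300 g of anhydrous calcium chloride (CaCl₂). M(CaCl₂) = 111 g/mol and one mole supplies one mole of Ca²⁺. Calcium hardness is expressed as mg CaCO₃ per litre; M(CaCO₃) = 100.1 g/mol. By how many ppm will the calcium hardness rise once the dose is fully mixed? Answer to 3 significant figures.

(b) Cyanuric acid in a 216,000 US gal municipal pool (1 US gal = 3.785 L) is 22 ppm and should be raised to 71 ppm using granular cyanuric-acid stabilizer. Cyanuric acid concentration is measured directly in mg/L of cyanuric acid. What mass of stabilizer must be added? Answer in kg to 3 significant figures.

(a) Volume: 375 m³ = 375,000 L.
(a) Moles of Ca²⁺: 47,300 g ÷ 111 g/mol = 426.1 mol.
(a) As CaCO₃: 426.1 mol × 100.1 g/mol = 42,660 g.
(a) Rise: 42,660 g / 375,000 L × 1000 = 113.7 mg/L.

(b) Volume: 216,000 US gal × 3.785 L/gal = 817,560 L.
(b) CYA to add: (71 − 22) = 49 mg/L × 817,560 L = 40,060 g cyanuric acid.

(a) 114 ppm; (b) 40.1 kg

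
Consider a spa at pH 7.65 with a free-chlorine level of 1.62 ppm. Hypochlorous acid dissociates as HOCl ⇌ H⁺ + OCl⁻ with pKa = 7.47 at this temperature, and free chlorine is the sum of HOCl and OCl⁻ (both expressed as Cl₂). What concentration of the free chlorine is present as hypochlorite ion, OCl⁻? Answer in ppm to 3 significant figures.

0.975 ppm

[OCl⁻]/[HOCl] = 10^(pH − pKa) = 10^(7.65 − 7.47) = 10^0.18 = 1.514.
Fraction as HOCl = 1 / (1 + 1.514) = 0.3978.
OCl⁻ = (1 − 0.3978) × 1.62 ppm = 0.9755 ppm.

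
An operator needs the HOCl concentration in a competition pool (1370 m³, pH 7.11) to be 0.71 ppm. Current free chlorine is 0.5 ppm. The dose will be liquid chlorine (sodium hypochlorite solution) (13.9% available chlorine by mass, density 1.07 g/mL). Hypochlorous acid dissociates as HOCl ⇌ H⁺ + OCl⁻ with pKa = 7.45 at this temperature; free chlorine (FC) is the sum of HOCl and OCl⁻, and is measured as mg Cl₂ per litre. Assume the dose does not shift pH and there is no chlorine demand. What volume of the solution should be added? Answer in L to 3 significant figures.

4.92 L

Volume: 1370 m³ = 1,370,000 L.
[OCl⁻]/[HOCl] = 10^(pH − pKa) = 10^(7.11 − 7.45) = 0.4571; fraction as HOCl = 1/(1 + 0.4571) = 0.6863.
Free chlorine required for 0.71 ppm HOCl: 0.71 / 0.6863 = 1.035 ppm.
FC to add: 1.035 − 0.5 = 0.5345 mg/L as Cl₂.
Cl₂ equivalent: 0.5345 mg/L × 1,370,000 L = 732.3 g.
Product at 13.9% available Cl: 732.3 / 0.139 = 5268 g.
Volume: 5268 g ÷ 1.07 g/mL = 4924 mL.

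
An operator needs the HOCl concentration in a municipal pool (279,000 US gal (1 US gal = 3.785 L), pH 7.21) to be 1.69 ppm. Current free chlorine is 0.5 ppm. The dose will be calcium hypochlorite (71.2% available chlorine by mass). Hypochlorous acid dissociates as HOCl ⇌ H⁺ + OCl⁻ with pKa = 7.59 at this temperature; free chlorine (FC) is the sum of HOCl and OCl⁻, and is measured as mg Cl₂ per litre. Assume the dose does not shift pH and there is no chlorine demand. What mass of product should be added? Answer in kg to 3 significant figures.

2.81 kg

Volume: 279,000 US gal × 3.785 L/gal = 1,056,015 L.
[OCl⁻]/[HOCl] = 10^(pH − pKa) = 10^(7.21 − 7.59) = 0.4169; fraction as HOCl = 1/(1 + 0.4169) = 0.7058.
Free chlorine required for 1.69 ppm HOCl: 1.69 / 0.7058 = 2.395 ppm.
FC to add: 2.395 − 0.5 = 1.895 mg/L as Cl₂.
Cl₂ equivalent: 1.895 mg/L × 1,056,015 L = 2001 g.
Product at 71.2% available Cl: 2001 / 0.712 = 2810 g.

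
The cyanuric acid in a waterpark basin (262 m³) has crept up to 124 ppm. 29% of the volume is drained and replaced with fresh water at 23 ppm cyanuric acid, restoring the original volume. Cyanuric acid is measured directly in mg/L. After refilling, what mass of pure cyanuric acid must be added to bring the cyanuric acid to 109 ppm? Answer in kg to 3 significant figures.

Volume: 262 m³ = 262,000 L.
After draining 29% and refilling: 124 × 0.71 + 23 × 0.29 = 94.71 ppm.
Deficit to target: 109 − 94.71 = 14.29 mg/L.
Mass: 14.29 mg/L × 262,000 L = 3744 g cyanuric acid.

3.74 kg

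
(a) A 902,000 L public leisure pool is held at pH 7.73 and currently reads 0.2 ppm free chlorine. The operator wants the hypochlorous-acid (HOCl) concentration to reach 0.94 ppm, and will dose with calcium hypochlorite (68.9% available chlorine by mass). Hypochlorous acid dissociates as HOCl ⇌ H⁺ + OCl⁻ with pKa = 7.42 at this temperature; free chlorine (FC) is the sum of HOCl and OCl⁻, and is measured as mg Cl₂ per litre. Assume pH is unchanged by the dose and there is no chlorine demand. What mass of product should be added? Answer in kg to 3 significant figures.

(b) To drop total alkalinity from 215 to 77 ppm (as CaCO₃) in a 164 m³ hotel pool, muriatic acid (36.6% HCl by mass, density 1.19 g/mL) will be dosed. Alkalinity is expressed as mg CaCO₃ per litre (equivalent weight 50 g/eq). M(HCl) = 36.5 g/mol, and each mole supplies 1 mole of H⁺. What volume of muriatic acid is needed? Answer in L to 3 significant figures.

(a) [OCl⁻]/[HOCl] = 10^(pH − pKa) = 10^(7.73 − 7.42) = 2.042; fraction as HOCl = 1/(1 + 2.042) = 0.3288.
(a) Free chlorine required for 0.94 ppm HOCl: 0.94 / 0.3288 = 2.859 ppm.
(a) FC to add: 2.859 − 0.2 = 2.659 mg/L as Cl₂.
(a) Cl₂ equivalent: 2.659 mg/L × 902,000 L = 2399 g.
(a) Product at 68.9% available Cl: 2399 / 0.689 = 3481 g.

(b) Volume: 164 m³ = 164,000 L.
(b) Alkalinity to neutralize: (215 − 77) = 138 mg/L as CaCO₃ × 164,000 L = 22,630 g as CaCO₃.
(b) Equivalents of H⁺ required: 22,630 ÷ 50 g/eq = 452.6 eq = 452.6 mol HCl.
(b) Mass of HCl: 452.6 × 36.5 = 16,520 g.
(b) Mass of 36.6% solution: 16,520 / 0.366 = 45,140 g.
(b) Volume: 45,140 g ÷ 1.19 g/mL = 37,930 mL.

(a) 3.48 kg; (b) 37.9 L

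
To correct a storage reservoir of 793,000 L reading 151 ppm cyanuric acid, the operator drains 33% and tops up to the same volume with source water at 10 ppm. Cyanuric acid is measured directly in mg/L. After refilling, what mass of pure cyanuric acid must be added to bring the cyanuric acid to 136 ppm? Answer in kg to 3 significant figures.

25.0 kg

After draining 33% and refilling: 151 × 0.67 + 10 × 0.33 = 104.47 ppm.
Deficit to target: 136 − 104.47 = 31.53 mg/L.
Mass: 31.53 mg/L × 793,000 L = 25,000 g cyanuric acid.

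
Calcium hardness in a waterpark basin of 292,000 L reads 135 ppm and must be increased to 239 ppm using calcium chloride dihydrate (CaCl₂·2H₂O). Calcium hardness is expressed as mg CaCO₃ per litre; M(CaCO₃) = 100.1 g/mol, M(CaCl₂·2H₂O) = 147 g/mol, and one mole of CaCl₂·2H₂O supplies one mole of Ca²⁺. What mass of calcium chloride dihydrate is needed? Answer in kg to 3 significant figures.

44.6 kg

Hardness to add: (239 − 135) = 104 mg/L as CaCO₃ × 292,000 L = 30,370 g as CaCO₃.
Moles of Ca²⁺ (1 mol Ca²⁺ ≡ 1 mol CaCO₃): 30,370 / 100.1 g/mol = 303.4 mol.
Mass of CaCl₂·2H₂O: 303.4 × 147 = 44,600 g.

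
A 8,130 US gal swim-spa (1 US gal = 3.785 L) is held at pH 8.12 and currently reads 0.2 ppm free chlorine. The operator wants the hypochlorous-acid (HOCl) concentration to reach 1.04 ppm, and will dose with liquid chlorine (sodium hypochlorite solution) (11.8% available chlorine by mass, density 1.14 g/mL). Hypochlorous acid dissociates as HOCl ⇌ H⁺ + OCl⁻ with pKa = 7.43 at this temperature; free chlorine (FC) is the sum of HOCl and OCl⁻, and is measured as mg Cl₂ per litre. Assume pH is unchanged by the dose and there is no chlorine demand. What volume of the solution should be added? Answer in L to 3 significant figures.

Volume: 8,130 US gal × 3.785 L/gal = 30,772 L.
[OCl⁻]/[HOCl] = 10^(pH − pKa) = 10^(8.12 − 7.43) = 4.898; fraction as HOCl = 1/(1 + 4.898) = 0.1696.
Free chlorine required for 1.04 ppm HOCl: 1.04 / 0.1696 = 6.134 ppm.
FC to add: 6.134 − 0.2 = 5.934 mg/L as Cl₂.
Cl₂ equivalent: 5.934 mg/L × 30,772 L = 182.6 g.
Product at 11.8% available Cl: 182.6 / 0.118 = 1547 g.
Volume: 1547 g ÷ 1.14 g/mL = 1357 mL.

1.36 L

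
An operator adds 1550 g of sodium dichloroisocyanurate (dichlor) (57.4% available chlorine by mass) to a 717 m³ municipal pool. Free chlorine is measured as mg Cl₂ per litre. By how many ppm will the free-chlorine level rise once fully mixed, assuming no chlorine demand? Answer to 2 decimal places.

1.24 ppm

Volume: 717 m³ = 717,000 L.
Available chlorine delivered: 1550 g × 0.574 = 889.7 g as Cl₂.
Concentration rise: 889.7 g / 717,000 L = 1.241 mg/L = 1.24 ppm.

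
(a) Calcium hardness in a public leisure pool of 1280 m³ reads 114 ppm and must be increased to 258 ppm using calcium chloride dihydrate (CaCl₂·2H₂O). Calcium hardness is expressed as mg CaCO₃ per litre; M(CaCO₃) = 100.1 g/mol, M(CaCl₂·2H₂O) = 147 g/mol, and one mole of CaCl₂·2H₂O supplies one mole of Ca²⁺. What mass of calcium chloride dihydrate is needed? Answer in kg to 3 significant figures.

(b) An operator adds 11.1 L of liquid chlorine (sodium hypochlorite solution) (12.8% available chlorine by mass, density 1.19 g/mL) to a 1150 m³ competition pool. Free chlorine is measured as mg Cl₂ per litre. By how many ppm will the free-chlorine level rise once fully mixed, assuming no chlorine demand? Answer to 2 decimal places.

(a) 271 kg; (b) 1.47 ppm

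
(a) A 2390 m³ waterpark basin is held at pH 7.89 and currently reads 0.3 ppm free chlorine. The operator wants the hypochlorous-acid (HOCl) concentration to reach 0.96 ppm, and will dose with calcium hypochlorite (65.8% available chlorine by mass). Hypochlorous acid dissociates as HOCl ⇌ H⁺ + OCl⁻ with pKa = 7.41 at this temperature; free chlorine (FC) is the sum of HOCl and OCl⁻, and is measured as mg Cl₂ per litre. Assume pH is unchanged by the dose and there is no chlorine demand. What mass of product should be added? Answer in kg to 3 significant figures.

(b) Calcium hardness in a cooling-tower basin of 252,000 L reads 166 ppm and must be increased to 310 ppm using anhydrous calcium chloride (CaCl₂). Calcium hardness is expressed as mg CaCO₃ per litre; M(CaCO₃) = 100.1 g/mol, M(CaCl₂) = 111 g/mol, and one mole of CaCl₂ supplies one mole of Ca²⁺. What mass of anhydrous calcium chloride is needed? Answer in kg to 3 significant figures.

(a) 12.9 kg; (b) 40.2 kg

(a) Volume: 2390 m³ = 2,390,000 L.
(a) [OCl⁻]/[HOCl] = 10^(pH − pKa) = 10^(7.89 − 7.41) = 3.02; fraction as HOCl = 1/(1 + 3.02) = 0.2488.
(a) Free chlorine required for 0.96 ppm HOCl: 0.96 / 0.2488 = 3.859 ppm.
(a) FC to add: 3.859 − 0.3 = 3.559 mg/L as Cl₂.
(a) Cl₂ equivalent: 3.559 mg/L × 2,390,000 L = 8506 g.
(a) Product at 65.8% available Cl: 8506 / 0.658 = 12,930 g.

(b) Hardness to add: (310 − 166) = 144 mg/L as CaCO₃ × 252,000 L = 36,290 g as CaCO₃.
(b) Moles of Ca²⁺ (1 mol Ca²⁺ ≡ 1 mol CaCO₃): 36,290 / 100.1 g/mol = 362.5 mol.
(b) Mass of CaCl₂: 362.5 × 111 = 40,240 g.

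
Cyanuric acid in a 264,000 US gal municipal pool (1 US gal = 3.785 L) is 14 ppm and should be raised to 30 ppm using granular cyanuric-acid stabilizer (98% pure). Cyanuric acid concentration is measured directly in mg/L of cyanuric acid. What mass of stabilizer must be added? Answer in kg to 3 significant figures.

16.3 kg

Volume: 264,000 US gal × 3.785 L/gal = 999,240 L.
CYA to add: (30 − 14) = 16 mg/L × 999,240 L = 15,990 g cyanuric acid.
At 98% purity: 15,990 / 0.98 = 16,310 g product.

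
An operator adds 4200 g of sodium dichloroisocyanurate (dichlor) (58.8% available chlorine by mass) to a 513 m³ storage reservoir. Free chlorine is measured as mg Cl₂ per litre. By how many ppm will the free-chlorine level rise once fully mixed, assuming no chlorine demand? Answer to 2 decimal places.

4.81 ppm

Volume: 513 m³ = 513,000 L.
Available chlorine delivered: 4200 g × 0.588 = 2470 g as Cl₂.
Concentration rise: 2470 g / 513,000 L = 4.814 mg/L = 4.81 ppm.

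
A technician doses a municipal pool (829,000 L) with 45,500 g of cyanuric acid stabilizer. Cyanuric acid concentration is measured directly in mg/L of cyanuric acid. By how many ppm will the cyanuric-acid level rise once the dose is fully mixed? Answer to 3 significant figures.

Rise: 45,500 g / 829,000 L × 1000 = 54.89 mg/L.

54.9 ppm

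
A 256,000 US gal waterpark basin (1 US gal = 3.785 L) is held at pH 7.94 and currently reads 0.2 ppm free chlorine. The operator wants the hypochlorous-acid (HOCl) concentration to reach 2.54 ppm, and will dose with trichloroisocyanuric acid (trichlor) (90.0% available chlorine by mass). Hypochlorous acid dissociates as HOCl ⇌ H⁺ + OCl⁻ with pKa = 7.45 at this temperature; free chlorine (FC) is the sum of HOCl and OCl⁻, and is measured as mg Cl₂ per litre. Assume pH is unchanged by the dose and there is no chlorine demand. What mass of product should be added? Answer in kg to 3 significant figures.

Volume: 256,000 US gal × 3.785 L/gal = 968,960 L.
[OCl⁻]/[HOCl] = 10^(pH − pKa) = 10^(7.94 − 7.45) = 3.09; fraction as HOCl = 1/(1 + 3.09) = 0.2445.
Free chlorine required for 2.54 ppm HOCl: 2.54 / 0.2445 = 10.39 ppm.
FC to add: 10.39 − 0.2 = 10.19 mg/L as Cl₂.
Cl₂ equivalent: 10.19 mg/L × 968,960 L = 9873 g.
Product at 90.0% available Cl: 9873 / 0.9 = 10,970 g.

11.0 kg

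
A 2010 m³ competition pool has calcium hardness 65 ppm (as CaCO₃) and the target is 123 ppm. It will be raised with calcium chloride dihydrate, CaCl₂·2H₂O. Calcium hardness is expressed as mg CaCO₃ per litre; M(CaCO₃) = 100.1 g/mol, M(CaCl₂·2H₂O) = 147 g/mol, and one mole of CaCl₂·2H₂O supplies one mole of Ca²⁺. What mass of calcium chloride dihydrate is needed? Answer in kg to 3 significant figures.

Volume: 2010 m³ = 2,010,000 L.
Hardness to add: (123 − 65) = 58 mg/L as CaCO₃ × 2,010,000 L = 116,600 g as CaCO₃.
Moles of Ca²⁺ (1 mol Ca²⁺ ≡ 1 mol CaCO₃): 116,600 / 100.1 g/mol = 1165 mol.
Mass of CaCl₂·2H₂O: 1165 × 147 = 171,200 g.

171 kg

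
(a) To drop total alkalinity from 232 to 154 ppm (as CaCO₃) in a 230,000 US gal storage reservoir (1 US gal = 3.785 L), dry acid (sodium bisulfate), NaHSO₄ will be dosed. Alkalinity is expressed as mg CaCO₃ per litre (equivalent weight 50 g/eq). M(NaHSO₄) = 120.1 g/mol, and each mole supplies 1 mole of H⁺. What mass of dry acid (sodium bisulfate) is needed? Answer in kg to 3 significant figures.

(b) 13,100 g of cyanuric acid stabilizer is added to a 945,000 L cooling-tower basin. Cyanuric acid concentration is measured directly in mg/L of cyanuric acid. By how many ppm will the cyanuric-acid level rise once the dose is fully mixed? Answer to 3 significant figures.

(a) 163 kg; (b) 13.9 ppm

(a) Volume: 230,000 US gal × 3.785 L/gal = 870,550 L.
(a) Alkalinity to neutralize: (232 − 154) = 78 mg/L as CaCO₃ × 870,550 L = 67,900 g as CaCO₃.
(a) Equivalents of H⁺ required: 67,900 ÷ 50 g/eq = 1358 eq = 1358 mol NaHSO₄.
(a) Mass of NaHSO₄: 1358 × 120.1 = 163,100 g.

(b) Rise: 13,100 g / 945,000 L × 1000 = 13.86 mg/L.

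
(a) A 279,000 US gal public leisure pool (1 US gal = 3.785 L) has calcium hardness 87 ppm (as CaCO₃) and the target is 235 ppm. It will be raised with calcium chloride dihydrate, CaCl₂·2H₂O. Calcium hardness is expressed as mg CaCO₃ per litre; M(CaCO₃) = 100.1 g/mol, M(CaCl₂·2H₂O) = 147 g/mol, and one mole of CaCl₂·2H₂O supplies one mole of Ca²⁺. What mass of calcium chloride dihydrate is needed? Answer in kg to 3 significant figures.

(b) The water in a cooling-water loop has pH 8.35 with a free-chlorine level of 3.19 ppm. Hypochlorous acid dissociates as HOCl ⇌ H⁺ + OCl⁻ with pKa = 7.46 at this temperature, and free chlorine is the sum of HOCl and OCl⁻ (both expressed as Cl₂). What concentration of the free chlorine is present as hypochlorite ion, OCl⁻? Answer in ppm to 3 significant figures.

(a) Volume: 279,000 US gal × 3.785 L/gal = 1,056,015 L.
(a) Hardness to add: (235 − 87) = 148 mg/L as CaCO₃ × 1,056,015 L = 156,300 g as CaCO₃.
(a) Moles of Ca²⁺ (1 mol Ca²⁺ ≡ 1 mol CaCO₃): 156,300 / 100.1 g/mol = 1561 mol.
(a) Mass of CaCl₂·2H₂O: 1561 × 147 = 229,500 g.

(b) [OCl⁻]/[HOCl] = 10^(pH − pKa) = 10^(8.35 − 7.46) = 10^0.89 = 7.762.
(b) Fraction as HOCl = 1 / (1 + 7.762) = 0.1141.
(b) OCl⁻ = (1 − 0.1141) × 3.19 ppm = 2.826 ppm.

(a) 230 kg; (b) 2.83 ppm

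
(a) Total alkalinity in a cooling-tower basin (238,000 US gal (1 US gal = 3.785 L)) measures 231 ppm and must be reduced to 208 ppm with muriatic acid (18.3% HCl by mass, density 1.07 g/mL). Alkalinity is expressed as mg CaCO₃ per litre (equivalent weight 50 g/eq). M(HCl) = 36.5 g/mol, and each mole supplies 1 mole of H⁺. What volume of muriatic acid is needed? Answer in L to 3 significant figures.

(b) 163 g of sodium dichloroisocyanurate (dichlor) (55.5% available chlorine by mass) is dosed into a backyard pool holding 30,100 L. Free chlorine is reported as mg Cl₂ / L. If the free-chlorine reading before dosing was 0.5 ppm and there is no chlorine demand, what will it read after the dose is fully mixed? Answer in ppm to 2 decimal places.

(a) Volume: 238,000 US gal × 3.785 L/gal = 900,830 L.
(a) Alkalinity to neutralize: (231 − 208) = 23 mg/L as CaCO₃ × 900,830 L = 20,720 g as CaCO₃.
(a) Equivalents of H⁺ required: 20,720 ÷ 50 g/eq = 414.4 eq = 414.4 mol HCl.
(a) Mass of HCl: 414.4 × 36.5 = 15,120 g.
(a) Mass of 18.3% solution: 15,120 / 0.183 = 82,650 g.
(a) Volume: 82,650 g ÷ 1.07 g/mL = 77,240 mL.

(b) Available chlorine delivered: 163 g × 0.555 = 90.47 g as Cl₂.
(b) Concentration rise: 90.47 g / 30,100 L = 3.005 mg/L = 3.01 ppm.
(b) Final FC: 0.5 + 3.01 = 3.51 ppm.

(a) 77.2 L; (b) 3.51 ppm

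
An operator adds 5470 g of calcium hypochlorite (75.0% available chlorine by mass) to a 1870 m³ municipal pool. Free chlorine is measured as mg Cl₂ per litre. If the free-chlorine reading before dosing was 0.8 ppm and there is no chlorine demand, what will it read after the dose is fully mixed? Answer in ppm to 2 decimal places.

2.99 ppm

Volume: 1870 m³ = 1,870,000 L.
Available chlorine delivered: 5470 g × 0.75 = 4102 g as Cl₂.
Concentration rise: 4102 g / 1,870,000 L = 2.194 mg/L = 2.19 ppm.
Final FC: 0.8 + 2.19 = 2.99 ppm.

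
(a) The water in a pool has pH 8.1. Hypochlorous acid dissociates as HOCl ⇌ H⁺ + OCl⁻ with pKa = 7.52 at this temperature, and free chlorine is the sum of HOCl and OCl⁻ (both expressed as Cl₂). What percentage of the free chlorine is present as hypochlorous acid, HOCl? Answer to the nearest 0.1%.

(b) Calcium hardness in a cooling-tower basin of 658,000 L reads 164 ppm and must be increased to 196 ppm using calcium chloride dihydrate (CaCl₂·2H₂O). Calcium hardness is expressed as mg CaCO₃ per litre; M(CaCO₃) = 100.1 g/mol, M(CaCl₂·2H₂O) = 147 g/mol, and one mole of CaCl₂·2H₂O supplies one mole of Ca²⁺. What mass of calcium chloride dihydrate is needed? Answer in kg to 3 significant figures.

(a) 20.8%; (b) 30.9 kg

(a) [OCl⁻]/[HOCl] = 10^(pH − pKa) = 10^(8.1 − 7.52) = 10^0.58 = 3.802.
(a) Fraction as HOCl = 1 / (1 + 3.802) = 0.2083.

(b) Hardness to add: (196 − 164) = 32 mg/L as CaCO₃ × 658,000 L = 21,060 g as CaCO₃.
(b) Moles of Ca²⁺ (1 mol Ca²⁺ ≡ 1 mol CaCO₃): 21,060 / 100.1 g/mol = 210.3 mol.
(b) Mass of CaCl₂·2H₂O: 210.3 × 147 = 30,920 g.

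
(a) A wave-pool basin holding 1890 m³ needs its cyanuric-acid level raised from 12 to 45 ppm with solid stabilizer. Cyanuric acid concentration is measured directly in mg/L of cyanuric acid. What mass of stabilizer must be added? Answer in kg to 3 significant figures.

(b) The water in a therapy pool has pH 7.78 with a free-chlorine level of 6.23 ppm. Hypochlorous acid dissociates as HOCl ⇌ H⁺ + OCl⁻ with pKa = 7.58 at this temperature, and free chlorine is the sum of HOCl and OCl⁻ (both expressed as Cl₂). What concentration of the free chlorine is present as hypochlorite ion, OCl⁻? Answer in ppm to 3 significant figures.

(a) 62.4 kg; (b) 3.82 ppm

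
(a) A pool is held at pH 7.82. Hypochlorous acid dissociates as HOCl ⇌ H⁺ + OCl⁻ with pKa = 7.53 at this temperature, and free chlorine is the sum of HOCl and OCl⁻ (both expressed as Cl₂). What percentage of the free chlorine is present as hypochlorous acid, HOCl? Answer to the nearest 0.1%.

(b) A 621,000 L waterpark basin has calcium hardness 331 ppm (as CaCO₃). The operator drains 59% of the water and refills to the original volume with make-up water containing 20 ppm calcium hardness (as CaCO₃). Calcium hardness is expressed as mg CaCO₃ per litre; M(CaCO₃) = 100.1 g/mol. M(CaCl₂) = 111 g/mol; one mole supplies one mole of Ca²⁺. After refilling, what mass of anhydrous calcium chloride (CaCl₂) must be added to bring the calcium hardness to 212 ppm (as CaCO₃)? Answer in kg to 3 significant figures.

(a) 33.9%; (b) 44.4 kg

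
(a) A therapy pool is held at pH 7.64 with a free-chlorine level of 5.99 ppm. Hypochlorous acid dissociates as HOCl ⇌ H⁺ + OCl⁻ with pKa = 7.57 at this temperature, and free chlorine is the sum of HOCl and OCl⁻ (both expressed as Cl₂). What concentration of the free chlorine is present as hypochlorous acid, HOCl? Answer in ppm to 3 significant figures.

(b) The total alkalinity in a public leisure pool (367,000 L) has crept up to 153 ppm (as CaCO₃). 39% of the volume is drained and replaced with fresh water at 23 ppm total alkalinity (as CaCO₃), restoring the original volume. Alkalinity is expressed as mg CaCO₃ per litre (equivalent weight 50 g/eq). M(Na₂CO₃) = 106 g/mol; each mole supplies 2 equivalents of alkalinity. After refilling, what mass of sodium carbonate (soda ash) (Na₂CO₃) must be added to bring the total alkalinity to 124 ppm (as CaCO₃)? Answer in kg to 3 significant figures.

(a) 2.75 ppm; (b) 8.44 kg

(a) [OCl⁻]/[HOCl] = 10^(pH − pKa) = 10^(7.64 − 7.57) = 10^0.07 = 1.175.
(a) Fraction as HOCl = 1 / (1 + 1.175) = 0.4598.
(a) HOCl = 0.4598 × 5.99 ppm = 2.754 ppm.

(b) After draining 39% and refilling: 153 × 0.61 + 23 × 0.39 = 102.3 ppm.
(b) Deficit to target: 124 − 102.3 = 21.7 mg/L.
(b) As CaCO₃: 21.7 mg/L × 367,000 L = 7964 g; ÷ 50 g/eq ÷ 2 = 79.64 mol Na₂CO₃.
(b) Mass: 79.64 × 106 = 8442 g.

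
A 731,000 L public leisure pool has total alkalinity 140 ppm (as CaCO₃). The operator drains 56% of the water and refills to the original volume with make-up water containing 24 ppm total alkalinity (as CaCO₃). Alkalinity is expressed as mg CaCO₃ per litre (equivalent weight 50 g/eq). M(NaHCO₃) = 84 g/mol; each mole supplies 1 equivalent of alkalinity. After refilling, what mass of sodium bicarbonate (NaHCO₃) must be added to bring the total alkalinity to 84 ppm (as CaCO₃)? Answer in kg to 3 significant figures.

After draining 56% and refilling: 140 × 0.44 + 24 × 0.56 = 75.04 ppm.
Deficit to target: 84 − 75.04 = 8.96 mg/L.
As CaCO₃: 8.96 mg/L × 731,000 L = 6550 g; ÷ 50 g/eq ÷ 1 = 131 mol NaHCO₃.
Mass: 131 × 84 = 11,000 g.

11.0 kg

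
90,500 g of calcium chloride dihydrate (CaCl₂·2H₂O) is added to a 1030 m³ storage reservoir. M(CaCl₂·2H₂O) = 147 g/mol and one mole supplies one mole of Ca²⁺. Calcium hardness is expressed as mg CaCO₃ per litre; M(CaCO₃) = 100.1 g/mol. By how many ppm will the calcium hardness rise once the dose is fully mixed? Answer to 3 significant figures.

Volume: 1030 m³ = 1,030,000 L.
Moles of Ca²⁺: 90,500 g ÷ 147 g/mol = 615.6 mol.
As CaCO₃: 615.6 mol × 100.1 g/mol = 61,630 g.
Rise: 61,630 g / 1,030,000 L × 1000 = 59.83 mg/L.

59.8 ppm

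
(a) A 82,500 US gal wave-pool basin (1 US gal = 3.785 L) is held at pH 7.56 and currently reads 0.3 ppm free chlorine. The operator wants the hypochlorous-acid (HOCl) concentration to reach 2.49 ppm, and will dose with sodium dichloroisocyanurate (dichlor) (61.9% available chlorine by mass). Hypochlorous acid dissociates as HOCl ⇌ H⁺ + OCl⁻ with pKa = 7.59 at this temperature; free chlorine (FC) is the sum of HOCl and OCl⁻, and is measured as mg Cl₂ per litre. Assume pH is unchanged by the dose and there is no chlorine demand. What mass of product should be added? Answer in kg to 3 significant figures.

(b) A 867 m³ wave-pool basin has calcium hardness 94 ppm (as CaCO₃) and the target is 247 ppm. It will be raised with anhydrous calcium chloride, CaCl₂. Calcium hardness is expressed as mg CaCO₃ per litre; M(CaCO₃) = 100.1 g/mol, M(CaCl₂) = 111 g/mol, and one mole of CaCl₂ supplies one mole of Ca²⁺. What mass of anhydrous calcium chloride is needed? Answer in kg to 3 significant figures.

(a) 2.28 kg; (b) 147 kg

(a) Volume: 82,500 US gal × 3.785 L/gal = 312,262 L.
(a) [OCl⁻]/[HOCl] = 10^(pH − pKa) = 10^(7.56 − 7.59) = 0.9333; fraction as HOCl = 1/(1 + 0.9333) = 0.5173.
(a) Free chlorine required for 2.49 ppm HOCl: 2.49 / 0.5173 = 4.814 ppm.
(a) FC to add: 4.814 − 0.3 = 4.514 mg/L as Cl₂.
(a) Cl₂ equivalent: 4.514 mg/L × 312,262 L = 1409 g.
(a) Product at 61.9% available Cl: 1409 / 0.619 = 2277 g.

(b) Volume: 867 m³ = 867,000 L.
(b) Hardness to add: (247 − 94) = 153 mg/L as CaCO₃ × 867,000 L = 132,700 g as CaCO₃.
(b) Moles of Ca²⁺ (1 mol Ca²⁺ ≡ 1 mol CaCO₃): 132,700 / 100.1 g/mol = 1325 mol.
(b) Mass of CaCl₂: 1325 × 111 = 147,100 g.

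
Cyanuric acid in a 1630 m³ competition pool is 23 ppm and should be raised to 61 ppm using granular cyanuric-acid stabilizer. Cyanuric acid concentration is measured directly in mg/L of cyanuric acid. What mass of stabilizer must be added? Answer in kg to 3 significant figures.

61.9 kg

Volume: 1630 m³ = 1,630,000 L.
CYA to add: (61 − 23) = 38 mg/L × 1,630,000 L = 61,940 g cyanuric acid.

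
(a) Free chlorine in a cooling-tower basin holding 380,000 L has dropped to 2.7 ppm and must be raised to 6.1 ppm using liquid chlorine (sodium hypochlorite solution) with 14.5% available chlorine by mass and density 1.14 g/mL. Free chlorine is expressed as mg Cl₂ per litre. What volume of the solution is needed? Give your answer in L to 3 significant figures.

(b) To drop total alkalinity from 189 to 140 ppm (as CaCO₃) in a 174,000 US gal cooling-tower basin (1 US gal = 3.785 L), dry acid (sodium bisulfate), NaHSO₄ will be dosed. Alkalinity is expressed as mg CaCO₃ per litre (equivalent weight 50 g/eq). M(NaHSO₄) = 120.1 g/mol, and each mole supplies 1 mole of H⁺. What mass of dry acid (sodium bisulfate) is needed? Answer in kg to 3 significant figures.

(a) Chlorine deficit: 6.1 − 2.7 = 3.4 ppm = 3.4 mg/L as Cl₂.
(a) Cl₂ equivalent needed: 3.4 mg/L × 380,000 L = 1,292,000 mg = 1292 g.
(a) Product at 14.5% available chlorine: 1292 / 0.145 = 8910 g.
(a) Volume at density 1.14 g/mL: 8910 g ÷ 1.14 g/mL = 7816 mL.

(b) Volume: 174,000 US gal × 3.785 L/gal = 658,590 L.
(b) Alkalinity to neutralize: (189 − 140) = 49 mg/L as CaCO₃ × 658,590 L = 32,270 g as CaCO₃.
(b) Equivalents of H⁺ required: 32,270 ÷ 50 g/eq = 645.4 eq = 645.4 mol NaHSO₄.
(b) Mass of NaHSO₄: 645.4 × 120.1 = 77,510 g.

(a) 7.82 L; (b) 77.5 kg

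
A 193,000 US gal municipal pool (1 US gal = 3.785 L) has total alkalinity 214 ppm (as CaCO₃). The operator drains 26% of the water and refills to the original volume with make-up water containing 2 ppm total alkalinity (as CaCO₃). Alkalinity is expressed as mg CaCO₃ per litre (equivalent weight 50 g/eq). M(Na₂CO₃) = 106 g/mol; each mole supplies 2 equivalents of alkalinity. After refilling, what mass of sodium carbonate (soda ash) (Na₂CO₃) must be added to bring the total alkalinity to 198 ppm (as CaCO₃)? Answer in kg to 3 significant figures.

Volume: 193,000 US gal × 3.785 L/gal = 730,505 L.
After draining 26% and refilling: 214 × 0.74 + 2 × 0.26 = 158.88 ppm.
Deficit to target: 198 − 158.88 = 39.12 mg/L.
As CaCO₃: 39.12 mg/L × 730,505 L = 28,580 g; ÷ 50 g/eq ÷ 2 = 285.8 mol Na₂CO₃.
Mass: 285.8 × 106 = 30,290 g.

30.3 kg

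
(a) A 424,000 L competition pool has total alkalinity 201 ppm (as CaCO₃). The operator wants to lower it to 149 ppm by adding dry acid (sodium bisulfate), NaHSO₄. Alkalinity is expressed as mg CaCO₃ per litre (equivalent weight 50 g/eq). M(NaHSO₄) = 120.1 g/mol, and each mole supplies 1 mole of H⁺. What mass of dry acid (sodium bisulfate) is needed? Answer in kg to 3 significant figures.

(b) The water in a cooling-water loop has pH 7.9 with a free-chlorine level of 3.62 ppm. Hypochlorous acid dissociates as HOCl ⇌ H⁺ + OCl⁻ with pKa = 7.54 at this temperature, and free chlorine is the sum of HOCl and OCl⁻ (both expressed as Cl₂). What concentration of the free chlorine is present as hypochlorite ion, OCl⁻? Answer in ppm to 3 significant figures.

(a) Alkalinity to neutralize: (201 − 149) = 52 mg/L as CaCO₃ × 424,000 L = 22,050 g as CaCO₃.
(a) Equivalents of H⁺ required: 22,050 ÷ 50 g/eq = 441 eq = 441 mol NaHSO₄.
(a) Mass of NaHSO₄: 441 × 120.1 = 52,960 g.

(b) [OCl⁻]/[HOCl] = 10^(pH − pKa) = 10^(7.9 − 7.54) = 10^0.36 = 2.291.
(b) Fraction as HOCl = 1 / (1 + 2.291) = 0.3039.
(b) OCl⁻ = (1 − 0.3039) × 3.62 ppm = 2.52 ppm.

(a) 53.0 kg; (b) 2.52 ppm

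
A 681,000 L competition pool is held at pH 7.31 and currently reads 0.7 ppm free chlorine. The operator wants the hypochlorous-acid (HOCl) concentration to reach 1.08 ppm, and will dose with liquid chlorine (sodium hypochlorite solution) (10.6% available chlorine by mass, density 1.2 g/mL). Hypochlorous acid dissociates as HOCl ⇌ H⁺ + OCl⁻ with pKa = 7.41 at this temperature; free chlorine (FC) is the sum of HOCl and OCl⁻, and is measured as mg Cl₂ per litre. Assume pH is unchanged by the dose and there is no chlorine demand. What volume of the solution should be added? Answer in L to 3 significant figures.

6.63 L

[OCl⁻]/[HOCl] = 10^(pH − pKa) = 10^(7.31 − 7.41) = 0.7943; fraction as HOCl = 1/(1 + 0.7943) = 0.5573.
Free chlorine required for 1.08 ppm HOCl: 1.08 / 0.5573 = 1.938 ppm.
FC to add: 1.938 − 0.7 = 1.238 mg/L as Cl₂.
Cl₂ equivalent: 1.238 mg/L × 681,000 L = 843 g.
Product at 10.6% available Cl: 843 / 0.106 = 7953 g.
Volume: 7953 g ÷ 1.2 g/mL = 6627 mL.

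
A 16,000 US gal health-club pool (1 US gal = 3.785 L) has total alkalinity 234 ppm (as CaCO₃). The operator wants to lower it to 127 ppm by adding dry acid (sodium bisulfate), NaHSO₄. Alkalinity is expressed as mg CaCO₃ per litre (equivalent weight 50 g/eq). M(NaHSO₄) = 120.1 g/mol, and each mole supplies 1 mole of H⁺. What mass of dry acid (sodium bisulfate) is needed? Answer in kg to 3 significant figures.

15.6 kg

Volume: 16,000 US gal × 3.785 L/gal = 60,560 L.
Alkalinity to neutralize: (234 − 127) = 107 mg/L as CaCO₃ × 60,560 L = 6480 g as CaCO₃.
Equivalents of H⁺ required: 6480 ÷ 50 g/eq = 129.6 eq = 129.6 mol NaHSO₄.
Mass of NaHSO₄: 129.6 × 120.1 = 15,560 g.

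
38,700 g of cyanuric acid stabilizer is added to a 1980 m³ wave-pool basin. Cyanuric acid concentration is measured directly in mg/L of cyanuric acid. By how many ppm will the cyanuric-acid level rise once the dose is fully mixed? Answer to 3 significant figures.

19.5 ppm

Volume: 1980 m³ = 1,980,000 L.
Rise: 38,700 g / 1,980,000 L × 1000 = 19.55 mg/L.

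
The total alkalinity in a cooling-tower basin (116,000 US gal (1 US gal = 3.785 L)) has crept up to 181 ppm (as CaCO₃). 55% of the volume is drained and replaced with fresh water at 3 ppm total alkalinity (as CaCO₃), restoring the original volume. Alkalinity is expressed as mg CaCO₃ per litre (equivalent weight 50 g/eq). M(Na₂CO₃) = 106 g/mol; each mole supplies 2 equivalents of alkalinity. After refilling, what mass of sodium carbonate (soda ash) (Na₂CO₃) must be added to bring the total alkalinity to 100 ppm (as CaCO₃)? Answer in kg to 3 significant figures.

7.87 kg

Volume: 116,000 US gal × 3.785 L/gal = 439,060 L.
After draining 55% and refilling: 181 × 0.45 + 3 × 0.55 = 83.1 ppm.
Deficit to target: 100 − 83.1 = 16.9 mg/L.
As CaCO₃: 16.9 mg/L × 439,060 L = 7420 g; ÷ 50 g/eq ÷ 2 = 74.2 mol Na₂CO₃.
Mass: 74.2 × 106 = 7865 g.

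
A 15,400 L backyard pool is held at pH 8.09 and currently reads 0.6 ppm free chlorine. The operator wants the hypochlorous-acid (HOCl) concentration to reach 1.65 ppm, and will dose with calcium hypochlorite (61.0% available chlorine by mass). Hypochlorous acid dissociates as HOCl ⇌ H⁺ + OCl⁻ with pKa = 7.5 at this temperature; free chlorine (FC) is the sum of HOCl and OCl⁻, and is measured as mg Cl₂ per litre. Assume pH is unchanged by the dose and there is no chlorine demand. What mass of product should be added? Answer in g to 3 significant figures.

[OCl⁻]/[HOCl] = 10^(pH − pKa) = 10^(8.09 − 7.5) = 3.89; fraction as HOCl = 1/(1 + 3.89) = 0.2045.
Free chlorine required for 1.65 ppm HOCl: 1.65 / 0.2045 = 8.069 ppm.
FC to add: 8.069 − 0.6 = 7.469 mg/L as Cl₂.
Cl₂ equivalent: 7.469 mg/L × 15,400 L = 115 g.
Product at 61.0% available Cl: 115 / 0.61 = 188.6 g.

189 g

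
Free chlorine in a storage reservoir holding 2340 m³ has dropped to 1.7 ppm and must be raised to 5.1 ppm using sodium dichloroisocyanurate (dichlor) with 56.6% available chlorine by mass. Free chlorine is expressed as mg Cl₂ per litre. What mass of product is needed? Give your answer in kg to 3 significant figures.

Volume: 2340 m³ = 2,340,000 L.
Chlorine deficit: 5.1 − 1.7 = 3.4 ppm = 3.4 mg/L as Cl₂.
Cl₂ equivalent needed: 3.4 mg/L × 2,340,000 L = 7,956,000 mg = 7956 g.
Product at 56.6% available chlorine: 7956 / 0.566 = 14,060 g.

14.1 kg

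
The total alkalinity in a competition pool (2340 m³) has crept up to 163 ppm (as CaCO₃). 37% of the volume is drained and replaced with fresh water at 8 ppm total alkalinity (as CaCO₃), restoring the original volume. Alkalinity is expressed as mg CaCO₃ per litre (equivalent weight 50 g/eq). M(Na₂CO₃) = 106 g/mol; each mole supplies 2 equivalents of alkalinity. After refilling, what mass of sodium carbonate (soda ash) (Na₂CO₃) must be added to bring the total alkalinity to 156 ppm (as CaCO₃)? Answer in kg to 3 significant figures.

Volume: 2340 m³ = 2,340,000 L.
After draining 37% and refilling: 163 × 0.63 + 8 × 0.37 = 105.65 ppm.
Deficit to target: 156 − 105.65 = 50.35 mg/L.
As CaCO₃: 50.35 mg/L × 2,340,000 L = 117,800 g; ÷ 50 g/eq ÷ 2 = 1178 mol Na₂CO₃.
Mass: 1178 × 106 = 124,900 g.

125 kg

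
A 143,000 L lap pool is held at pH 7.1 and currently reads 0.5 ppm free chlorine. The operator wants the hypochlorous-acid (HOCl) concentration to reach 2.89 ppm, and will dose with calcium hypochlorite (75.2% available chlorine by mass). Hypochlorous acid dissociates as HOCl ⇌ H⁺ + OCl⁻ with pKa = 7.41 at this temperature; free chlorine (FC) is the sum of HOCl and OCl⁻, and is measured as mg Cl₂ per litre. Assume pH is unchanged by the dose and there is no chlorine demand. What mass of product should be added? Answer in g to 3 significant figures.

724 g

[OCl⁻]/[HOCl] = 10^(pH − pKa) = 10^(7.1 − 7.41) = 0.4898; fraction as HOCl = 1/(1 + 0.4898) = 0.6712.
Free chlorine required for 2.89 ppm HOCl: 2.89 / 0.6712 = 4.305 ppm.
FC to add: 4.305 − 0.5 = 3.805 mg/L as Cl₂.
Cl₂ equivalent: 3.805 mg/L × 143,000 L = 544.2 g.
Product at 75.2% available Cl: 544.2 / 0.752 = 723.6 g.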